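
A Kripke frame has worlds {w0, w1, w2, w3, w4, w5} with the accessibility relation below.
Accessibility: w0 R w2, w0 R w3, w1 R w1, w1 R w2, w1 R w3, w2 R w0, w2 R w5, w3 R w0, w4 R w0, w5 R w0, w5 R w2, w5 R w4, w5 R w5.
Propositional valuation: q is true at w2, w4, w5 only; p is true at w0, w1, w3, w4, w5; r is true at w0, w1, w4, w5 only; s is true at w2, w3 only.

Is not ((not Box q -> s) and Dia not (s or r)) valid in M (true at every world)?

Yes

Let φ = not ((not Box q -> s) and Dia not (s or r)). Evaluate φ at each world:
  w0 (successors {w2, w3}): φ is true.
  w1 (successors {w1, w2, w3}): φ is true.
  w2 (successors {w0, w5}): φ is true.
  w3 (successors {w0}): φ is true.
  w4 (successors {w0}): φ is true.
  w5 (successors {w0, w2, w4, w5}): φ is true.
For instance, at w1:
  At w1: (not Box q -> s) and Dia not (s or r) is false, so not ((not Box q -> s) and Dia not (s or r)) is true.
    At w1: not Box q -> s is false, Dia not (s or r) is false, so (not Box q -> s) and Dia not (s or r) is false.
      At w1: not Box q is true, s is false, so not Box q -> s is false.
      At w1: Dia not (s or r) requires not (s or r) at some successor in {w1, w2, w3}.
        At w1: not (s or r) is false.
        At w2: not (s or r) is false.
        At w3: not (s or r) is false.
      So Dia not (s or r) is false at w1.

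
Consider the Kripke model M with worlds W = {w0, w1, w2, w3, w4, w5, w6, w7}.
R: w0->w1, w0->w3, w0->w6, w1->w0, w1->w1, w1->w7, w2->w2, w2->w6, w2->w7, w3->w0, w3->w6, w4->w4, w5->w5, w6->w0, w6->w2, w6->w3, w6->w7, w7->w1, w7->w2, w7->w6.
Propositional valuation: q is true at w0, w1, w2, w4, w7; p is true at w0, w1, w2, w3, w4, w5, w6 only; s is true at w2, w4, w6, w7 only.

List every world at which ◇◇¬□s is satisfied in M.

w0, w1, w2, w3, w5, w6, w7

Let φ = ◇◇¬□s. Evaluate φ at each world:
  w0 (successors {w1, w3, w6}): φ is true.
  w1 (successors {w0, w1, w7}): φ is true.
  w2 (successors {w2, w6, w7}): φ is true.
  w3 (successors {w0, w6}): φ is true.
  w4 (successors {w4}): φ is false.
  w5 (successors {w5}): φ is true.
  w6 (successors {w0, w2, w3, w7}): φ is true.
  w7 (successors {w1, w2, w6}): φ is true.
For instance, at w2:
  At w2: ◇◇¬□s requires ◇¬□s at some successor in {w2, w6, w7}.
    ◇¬□s holds at w2, so ◇◇¬□s is true at w2.
      At w2: ◇¬□s requires ¬□s at some successor in {w2, w6, w7}.
        ¬□s holds at w6, so ◇¬□s is true at w2.
Satisfying worlds: {w0, w1, w2, w3, w5, w6, w7}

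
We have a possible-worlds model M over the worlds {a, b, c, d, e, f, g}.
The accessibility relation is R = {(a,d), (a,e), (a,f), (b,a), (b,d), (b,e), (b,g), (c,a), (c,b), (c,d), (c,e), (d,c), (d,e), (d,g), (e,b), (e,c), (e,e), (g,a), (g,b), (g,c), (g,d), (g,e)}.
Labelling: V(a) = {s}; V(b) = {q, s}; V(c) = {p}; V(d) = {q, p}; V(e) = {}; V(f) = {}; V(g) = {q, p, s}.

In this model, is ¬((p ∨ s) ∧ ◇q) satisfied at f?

At f: (p ∨ s) ∧ ◇q is false, so ¬((p ∨ s) ∧ ◇q) is true.
  At f: p ∨ s is false, ◇q is false, so (p ∨ s) ∧ ◇q is false.
    At f: no accessible worlds, so ◇q is false.

Yes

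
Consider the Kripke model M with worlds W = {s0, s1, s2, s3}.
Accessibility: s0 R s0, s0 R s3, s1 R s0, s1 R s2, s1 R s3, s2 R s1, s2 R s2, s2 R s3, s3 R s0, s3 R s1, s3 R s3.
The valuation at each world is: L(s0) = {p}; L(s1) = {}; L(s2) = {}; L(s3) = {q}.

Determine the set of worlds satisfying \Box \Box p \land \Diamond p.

Let φ = \Box \Box p \land \Diamond p. Evaluate φ at each world:
  s0 (successors {s0, s3}): φ is false.
  s1 (successors {s0, s2, s3}): φ is false.
  s2 (successors {s1, s2, s3}): φ is false.
  s3 (successors {s0, s1, s3}): φ is false.
For instance, at s1:
  At s1: \Box \Box p is false, \Diamond p is true, so \Box \Box p \land \Diamond p is false.
    At s1: \Box \Box p requires \Box p at every successor {s0, s2, s3}.
      \Box p fails at s0, so \Box \Box p is false at s1.
    At s1: \Diamond p requires p at some successor in {s0, s2, s3}.
      p holds at s0, so \Diamond p is true at s1.
Satisfying worlds: none.

none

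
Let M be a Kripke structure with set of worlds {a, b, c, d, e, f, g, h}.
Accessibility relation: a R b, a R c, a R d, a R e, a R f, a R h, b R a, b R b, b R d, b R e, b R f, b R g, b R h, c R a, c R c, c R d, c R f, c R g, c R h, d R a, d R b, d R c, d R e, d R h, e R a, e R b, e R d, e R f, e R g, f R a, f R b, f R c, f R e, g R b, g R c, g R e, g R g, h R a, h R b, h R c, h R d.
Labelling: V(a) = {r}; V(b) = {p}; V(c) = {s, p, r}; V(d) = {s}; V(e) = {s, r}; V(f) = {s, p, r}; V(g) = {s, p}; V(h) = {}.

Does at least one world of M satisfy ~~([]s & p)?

No

Let φ = ~~([]s & p). Evaluate φ at each world:
  a (successors {b, c, d, e, f, h}): φ is false.
  b (successors {a, b, d, e, f, g, h}): φ is false.
  c (successors {a, c, d, f, g, h}): φ is false.
  d (successors {a, b, c, e, h}): φ is false.
  e (successors {a, b, d, f, g}): φ is false.
  f (successors {a, b, c, e}): φ is false.
  g (successors {b, c, e, g}): φ is false.
  h (successors {a, b, c, d}): φ is false.
For instance, at b:
  At b: ~([]s & p) is true, so ~~([]s & p) is false.
    At b: []s & p is false, so ~([]s & p) is true.
      At b: []s is false, p is true, so []s & p is false.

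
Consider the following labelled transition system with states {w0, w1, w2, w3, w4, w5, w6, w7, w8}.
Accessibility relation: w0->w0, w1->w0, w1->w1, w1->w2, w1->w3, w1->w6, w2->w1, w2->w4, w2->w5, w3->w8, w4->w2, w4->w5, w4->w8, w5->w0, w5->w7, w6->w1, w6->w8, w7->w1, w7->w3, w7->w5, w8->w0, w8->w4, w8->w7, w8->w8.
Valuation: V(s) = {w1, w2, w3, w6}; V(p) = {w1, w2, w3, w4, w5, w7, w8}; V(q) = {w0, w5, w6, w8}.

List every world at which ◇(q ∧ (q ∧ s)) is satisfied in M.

Let φ = ◇(q ∧ (q ∧ s)). Evaluate φ at each world:
  w0 (successors {w0}): φ is false.
  w1 (successors {w0, w1, w2, w3, w6}): φ is true.
  w2 (successors {w1, w4, w5}): φ is false.
  w3 (successors {w8}): φ is false.
  w4 (successors {w2, w5, w8}): φ is false.
  w5 (successors {w0, w7}): φ is false.
  w6 (successors {w1, w8}): φ is false.
  w7 (successors {w1, w3, w5}): φ is false.
  w8 (successors {w0, w4, w7, w8}): φ is false.
For instance, at w2:
  At w2: ◇(q ∧ (q ∧ s)) requires q ∧ (q ∧ s) at some successor in {w1, w4, w5}.
    At w1: q ∧ (q ∧ s) is false.
    At w4: q ∧ (q ∧ s) is false.
    At w5: q ∧ (q ∧ s) is false.
  So ◇(q ∧ (q ∧ s)) is false at w2.
Satisfying worlds: {w1}

w1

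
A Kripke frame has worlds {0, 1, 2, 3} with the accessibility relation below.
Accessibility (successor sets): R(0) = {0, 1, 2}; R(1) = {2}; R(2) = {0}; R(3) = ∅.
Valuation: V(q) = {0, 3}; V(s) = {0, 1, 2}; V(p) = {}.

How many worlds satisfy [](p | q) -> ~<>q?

3

Let φ = [](p | q) -> ~<>q. Evaluate φ at each world:
  0 (successors {0, 1, 2}): φ is true.
  1 (successors {2}): φ is true.
  2 (successors {0}): φ is false.
  3 (successors ∅): φ is true.
For instance, at 0:
  At 0: [](p | q) is false, ~<>q is false, so [](p | q) -> ~<>q is true.
    At 0: [](p | q) requires p | q at every successor {0, 1, 2}.
      p | q fails at 1, so [](p | q) is false at 0.
    At 0: <>q is true, so ~<>q is false.
      At 0: <>q requires q at some successor in {0, 1, 2}.
        q holds at 0, so <>q is true at 0.
Satisfying worlds: {0, 1, 3}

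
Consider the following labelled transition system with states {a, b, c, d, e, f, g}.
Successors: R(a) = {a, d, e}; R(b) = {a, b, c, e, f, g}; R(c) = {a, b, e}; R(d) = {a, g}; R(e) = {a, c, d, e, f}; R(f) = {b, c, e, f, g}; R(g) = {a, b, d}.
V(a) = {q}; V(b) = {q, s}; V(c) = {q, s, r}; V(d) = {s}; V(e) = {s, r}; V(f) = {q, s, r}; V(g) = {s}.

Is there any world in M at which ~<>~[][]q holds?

Let φ = ~<>~[][]q. Evaluate φ at each world:
  a (successors {a, d, e}): φ is false.
  b (successors {a, b, c, e, f, g}): φ is false.
  c (successors {a, b, e}): φ is false.
  d (successors {a, g}): φ is false.
  e (successors {a, c, d, e, f}): φ is false.
  f (successors {b, c, e, f, g}): φ is false.
  g (successors {a, b, d}): φ is false.
For instance, at a:
  At a: <>~[][]q is true, so ~<>~[][]q is false.
    At a: <>~[][]q requires ~[][]q at some successor in {a, d, e}.
      ~[][]q holds at a, so <>~[][]q is true at a.

No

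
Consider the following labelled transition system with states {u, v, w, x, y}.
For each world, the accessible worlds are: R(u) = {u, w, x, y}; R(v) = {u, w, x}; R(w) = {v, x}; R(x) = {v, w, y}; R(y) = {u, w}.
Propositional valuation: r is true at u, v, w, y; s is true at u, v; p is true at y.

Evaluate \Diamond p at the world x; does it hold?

At x: \Diamond p requires p at some successor in {v, w, y}.
  p holds at y, so \Diamond p is true at x.

Yes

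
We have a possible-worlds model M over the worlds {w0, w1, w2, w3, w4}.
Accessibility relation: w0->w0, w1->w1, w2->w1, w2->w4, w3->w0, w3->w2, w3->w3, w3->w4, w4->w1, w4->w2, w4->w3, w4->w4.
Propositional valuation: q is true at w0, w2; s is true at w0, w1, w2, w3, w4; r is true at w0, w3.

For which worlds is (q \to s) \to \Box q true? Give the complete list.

Let φ = (q \to s) \to \Box q. Evaluate φ at each world:
  w0 (successors {w0}): φ is true.
  w1 (successors {w1}): φ is false.
  w2 (successors {w1, w4}): φ is false.
  w3 (successors {w0, w2, w3, w4}): φ is false.
  w4 (successors {w1, w2, w3, w4}): φ is false.
For instance, at w3:
  At w3: q \to s is true, \Box q is false, so (q \to s) \to \Box q is false.
    At w3: \Box q requires q at every successor {w0, w2, w3, w4}.
      q fails at w3, so \Box q is false at w3.
Satisfying worlds: {w0}

w0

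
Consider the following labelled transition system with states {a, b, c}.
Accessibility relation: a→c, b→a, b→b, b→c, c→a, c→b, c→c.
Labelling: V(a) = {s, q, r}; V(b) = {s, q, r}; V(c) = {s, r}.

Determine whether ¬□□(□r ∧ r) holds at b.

Recall that □ψ holds at a world iff ψ holds at every accessible world, and ◇ψ holds iff ψ holds at some accessible world.
At b: □□(□r ∧ r) is true, so ¬□□(□r ∧ r) is false.
  At b: □□(□r ∧ r) requires □(□r ∧ r) at every successor {a, b, c}.
      At a: □(□r ∧ r) requires □r ∧ r at every successor {c}.
        At c: □r ∧ r is true.
      So □(□r ∧ r) is true at a.
      At b: □(□r ∧ r) requires □r ∧ r at every successor {a, b, c}.
        At a: □r ∧ r is true.
        At b: □r ∧ r is true.
        At c: □r ∧ r is true.
      So □(□r ∧ r) is true at b.
      At c: □(□r ∧ r) requires □r ∧ r at every successor {a, b, c}.
        At a: □r ∧ r is true.
        At b: □r ∧ r is true.
        At c: □r ∧ r is true.
      So □(□r ∧ r) is true at c.
  So □□(□r ∧ r) is true at b.

No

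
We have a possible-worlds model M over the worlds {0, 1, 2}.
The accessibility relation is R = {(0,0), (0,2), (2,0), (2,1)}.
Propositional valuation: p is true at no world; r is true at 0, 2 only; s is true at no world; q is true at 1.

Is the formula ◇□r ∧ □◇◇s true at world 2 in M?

At 2: ◇□r is true, □◇◇s is false, so ◇□r ∧ □◇◇s is false.
  At 2: ◇□r requires □r at some successor in {0, 1}.
    □r holds at 0, so ◇□r is true at 2.
      At 0: □r requires r at every successor {0, 2}.
        At 0: r is true.
        At 2: r is true.
      So □r is true at 0.
  At 2: □◇◇s requires ◇◇s at every successor {0, 1}.
    ◇◇s fails at 0, so □◇◇s is false at 2.
      At 0: ◇◇s requires ◇s at some successor in {0, 2}.
        At 0: ◇s is false.
        At 2: ◇s is false.
      So ◇◇s is false at 0.

No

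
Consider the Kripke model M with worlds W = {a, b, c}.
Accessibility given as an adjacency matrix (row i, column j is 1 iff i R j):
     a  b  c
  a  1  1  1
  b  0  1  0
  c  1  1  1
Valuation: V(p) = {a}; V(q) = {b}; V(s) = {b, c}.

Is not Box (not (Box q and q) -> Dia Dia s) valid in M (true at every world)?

No

Recall that Box ψ holds at a world iff ψ holds at every accessible world, and Dia ψ holds iff ψ holds at some accessible world.
Let φ = not Box (not (Box q and q) -> Dia Dia s). Evaluate φ at each world:
  a (successors {a, b, c}): φ is false.
  b (successors {b}): φ is false.
  c (successors {a, b, c}): φ is false.
Detail at a (counterexample):
  At a: Box (not (Box q and q) -> Dia Dia s) is true, so not Box (not (Box q and q) -> Dia Dia s) is false.
    At a: Box (not (Box q and q) -> Dia Dia s) requires not (Box q and q) -> Dia Dia s at every successor {a, b, c}.
      At a: not (Box q and q) -> Dia Dia s is true.
      At b: not (Box q and q) -> Dia Dia s is true.
      At c: not (Box q and q) -> Dia Dia s is true.
    So Box (not (Box q and q) -> Dia Dia s) is true at a.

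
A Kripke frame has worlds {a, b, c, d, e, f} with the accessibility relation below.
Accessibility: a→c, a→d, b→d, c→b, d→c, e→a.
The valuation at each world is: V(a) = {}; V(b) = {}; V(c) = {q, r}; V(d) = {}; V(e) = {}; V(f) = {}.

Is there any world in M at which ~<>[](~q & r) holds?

Let φ = ~<>[](~q & r). Evaluate φ at each world:
  a (successors {c, d}): φ is true.
  b (successors {d}): φ is true.
  c (successors {b}): φ is true.
  d (successors {c}): φ is true.
  e (successors {a}): φ is true.
  f (successors ∅): φ is true.
Detail at a (witness):
  At a: <>[](~q & r) is false, so ~<>[](~q & r) is true.
    At a: <>[](~q & r) requires [](~q & r) at some successor in {c, d}.
      At c: [](~q & r) is false.
      At d: [](~q & r) is false.
    So <>[](~q & r) is false at a.

Yes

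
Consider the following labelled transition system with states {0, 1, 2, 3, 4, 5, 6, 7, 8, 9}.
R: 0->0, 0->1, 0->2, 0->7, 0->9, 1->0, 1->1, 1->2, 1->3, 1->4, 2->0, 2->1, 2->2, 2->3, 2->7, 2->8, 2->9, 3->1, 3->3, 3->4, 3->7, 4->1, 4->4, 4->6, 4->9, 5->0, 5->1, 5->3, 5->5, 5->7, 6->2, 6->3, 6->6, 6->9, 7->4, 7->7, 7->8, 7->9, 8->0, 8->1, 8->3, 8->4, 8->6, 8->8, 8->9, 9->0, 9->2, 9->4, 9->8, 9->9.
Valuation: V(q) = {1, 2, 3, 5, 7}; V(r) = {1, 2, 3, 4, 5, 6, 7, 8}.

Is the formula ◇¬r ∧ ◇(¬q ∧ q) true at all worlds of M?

No

Let φ = ◇¬r ∧ ◇(¬q ∧ q). Evaluate φ at each world:
  0 (successors {0, 1, 2, 7, 9}): φ is false.
  1 (successors {0, 1, 2, 3, 4}): φ is false.
  2 (successors {0, 1, 2, 3, 7, 8, 9}): φ is false.
  3 (successors {1, 3, 4, 7}): φ is false.
  4 (successors {1, 4, 6, 9}): φ is false.
  5 (successors {0, 1, 3, 5, 7}): φ is false.
  6 (successors {2, 3, 6, 9}): φ is false.
  7 (successors {4, 7, 8, 9}): φ is false.
  8 (successors {0, 1, 3, 4, 6, 8, 9}): φ is false.
  9 (successors {0, 2, 4, 8, 9}): φ is false.
Detail at 0 (counterexample):
  At 0: ◇¬r is true, ◇(¬q ∧ q) is false, so ◇¬r ∧ ◇(¬q ∧ q) is false.
    At 0: ◇¬r requires ¬r at some successor in {0, 1, 2, 7, 9}.
      ¬r holds at 0, so ◇¬r is true at 0.
    At 0: ◇(¬q ∧ q) requires ¬q ∧ q at some successor in {0, 1, 2, 7, 9}.
      At 0: ¬q ∧ q is false.
      At 1: ¬q ∧ q is false.
      At 2: ¬q ∧ q is false.
      At 7: ¬q ∧ q is false.
      At 9: ¬q ∧ q is false.
    So ◇(¬q ∧ q) is false at 0.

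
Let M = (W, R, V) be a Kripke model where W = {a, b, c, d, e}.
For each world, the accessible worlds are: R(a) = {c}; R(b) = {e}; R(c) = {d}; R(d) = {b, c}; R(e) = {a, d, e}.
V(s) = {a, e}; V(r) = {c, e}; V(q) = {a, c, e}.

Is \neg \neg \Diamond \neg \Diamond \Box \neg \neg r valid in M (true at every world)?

Recall that \Box ψ holds at a world iff ψ holds at every accessible world, and \Diamond ψ holds iff ψ holds at some accessible world.
Let φ = \neg \neg \Diamond \neg \Diamond \Box \neg \neg r. Evaluate φ at each world:
  a (successors {c}): φ is true.
  b (successors {e}): φ is false.
  c (successors {d}): φ is false.
  d (successors {b, c}): φ is true.
  e (successors {a, d, e}): φ is true.
Detail at b (counterexample):
  At b: \neg \Diamond \neg \Diamond \Box \neg \neg r is true, so \neg \neg \Diamond \neg \Diamond \Box \neg \neg r is false.
    At b: \Diamond \neg \Diamond \Box \neg \neg r is false, so \neg \Diamond \neg \Diamond \Box \neg \neg r is true.
      At b: \Diamond \neg \Diamond \Box \neg \neg r requires \neg \Diamond \Box \neg \neg r at some successor in {e}.
        At e: \neg \Diamond \Box \neg \neg r is false.
      So \Diamond \neg \Diamond \Box \neg \neg r is false at b.

No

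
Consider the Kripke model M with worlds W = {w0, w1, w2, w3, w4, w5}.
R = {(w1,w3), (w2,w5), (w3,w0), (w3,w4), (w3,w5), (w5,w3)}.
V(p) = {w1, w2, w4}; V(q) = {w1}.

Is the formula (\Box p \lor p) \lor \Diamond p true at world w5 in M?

At w5: \Box p \lor p is false, \Diamond p is false, so (\Box p \lor p) \lor \Diamond p is false.
  At w5: \Box p is false, p is false, so \Box p \lor p is false.
    At w5: \Box p requires p at every successor {w3}.
      p fails at w3, so \Box p is false at w5.
  At w5: \Diamond p requires p at some successor in {w3}.
    At w3: p is false.
  So \Diamond p is false at w5.

No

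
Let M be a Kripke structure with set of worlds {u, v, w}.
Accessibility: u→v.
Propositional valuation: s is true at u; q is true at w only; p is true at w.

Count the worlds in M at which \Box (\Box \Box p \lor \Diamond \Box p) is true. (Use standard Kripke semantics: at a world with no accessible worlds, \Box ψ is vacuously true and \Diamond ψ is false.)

Let φ = \Box (\Box \Box p \lor \Diamond \Box p). Evaluate φ at each world:
  u (successors {v}): φ is true.
  v (successors ∅): φ is true.
  w (successors ∅): φ is true.
For instance, at u:
  At u: \Box (\Box \Box p \lor \Diamond \Box p) requires \Box \Box p \lor \Diamond \Box p at every successor {v}.
      At v: \Box \Box p is true, \Diamond \Box p is false, so \Box \Box p \lor \Diamond \Box p is true.
  So \Box (\Box \Box p \lor \Diamond \Box p) is true at u.
Satisfying worlds: {u, v, w}

3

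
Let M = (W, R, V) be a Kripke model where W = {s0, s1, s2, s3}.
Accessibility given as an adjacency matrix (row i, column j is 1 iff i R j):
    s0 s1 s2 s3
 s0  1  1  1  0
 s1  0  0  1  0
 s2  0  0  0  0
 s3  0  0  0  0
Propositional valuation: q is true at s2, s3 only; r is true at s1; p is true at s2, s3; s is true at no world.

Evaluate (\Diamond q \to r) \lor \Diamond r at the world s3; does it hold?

At s3: \Diamond q \to r is true, \Diamond r is false, so (\Diamond q \to r) \lor \Diamond r is true.
  At s3: \Diamond q is false, r is false, so \Diamond q \to r is true.
    At s3: no accessible worlds, so \Diamond q is false.
  At s3: no accessible worlds, so \Diamond r is false.

Yes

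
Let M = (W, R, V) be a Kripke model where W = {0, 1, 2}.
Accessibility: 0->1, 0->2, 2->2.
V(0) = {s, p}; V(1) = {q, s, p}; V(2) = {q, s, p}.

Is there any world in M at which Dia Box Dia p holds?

Let φ = Dia Box Dia p. Evaluate φ at each world:
  0 (successors {1, 2}): φ is true.
  1 (successors ∅): φ is false.
  2 (successors {2}): φ is true.
Detail at 0 (witness):
  At 0: Dia Box Dia p requires Box Dia p at some successor in {1, 2}.
    Box Dia p holds at 1, so Dia Box Dia p is true at 0.
      At 1: no accessible worlds, so Box Dia p holds vacuously.

Yes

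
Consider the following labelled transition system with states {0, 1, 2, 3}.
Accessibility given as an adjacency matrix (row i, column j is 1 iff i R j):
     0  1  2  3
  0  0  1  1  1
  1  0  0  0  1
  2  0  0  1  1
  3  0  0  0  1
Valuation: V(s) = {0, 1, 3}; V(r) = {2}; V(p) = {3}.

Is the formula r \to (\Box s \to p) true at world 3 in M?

At 3: r is false, \Box s \to p is true, so r \to (\Box s \to p) is true.
  At 3: \Box s is true, p is true, so \Box s \to p is true.
    At 3: \Box s requires s at every successor {3}.
      At 3: s is true.
    So \Box s is true at 3.

Yes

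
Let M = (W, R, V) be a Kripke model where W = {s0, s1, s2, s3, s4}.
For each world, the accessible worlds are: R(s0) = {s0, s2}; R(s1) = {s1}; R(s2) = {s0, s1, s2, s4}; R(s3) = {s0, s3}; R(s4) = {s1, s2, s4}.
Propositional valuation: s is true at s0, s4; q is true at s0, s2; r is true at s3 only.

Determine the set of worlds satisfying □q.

s0

Let φ = □q. Evaluate φ at each world:
  s0 (successors {s0, s2}): φ is true.
  s1 (successors {s1}): φ is false.
  s2 (successors {s0, s1, s2, s4}): φ is false.
  s3 (successors {s0, s3}): φ is false.
  s4 (successors {s1, s2, s4}): φ is false.
For instance, at s3:
  At s3: □q requires q at every successor {s0, s3}.
    q fails at s3, so □q is false at s3.
Satisfying worlds: {s0}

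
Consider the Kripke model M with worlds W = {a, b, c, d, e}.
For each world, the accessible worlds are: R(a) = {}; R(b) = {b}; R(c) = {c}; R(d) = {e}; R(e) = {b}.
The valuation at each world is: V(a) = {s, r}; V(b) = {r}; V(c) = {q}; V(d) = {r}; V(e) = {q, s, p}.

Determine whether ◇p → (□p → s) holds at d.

At d: ◇p is true, □p → s is false, so ◇p → (□p → s) is false.
  At d: ◇p requires p at some successor in {e}.
    p holds at e, so ◇p is true at d.
  At d: □p is true, s is false, so □p → s is false.
    At d: □p requires p at every successor {e}.
      At e: p is true.
    So □p is true at d.

No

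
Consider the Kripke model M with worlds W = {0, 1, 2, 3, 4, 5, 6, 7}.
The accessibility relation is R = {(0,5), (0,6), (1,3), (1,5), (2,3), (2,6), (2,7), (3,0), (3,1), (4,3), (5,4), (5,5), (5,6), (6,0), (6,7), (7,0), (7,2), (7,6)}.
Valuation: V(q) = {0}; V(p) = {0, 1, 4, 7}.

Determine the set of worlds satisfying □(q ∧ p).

Let φ = □(q ∧ p). Evaluate φ at each world:
  0 (successors {5, 6}): φ is false.
  1 (successors {3, 5}): φ is false.
  2 (successors {3, 6, 7}): φ is false.
  3 (successors {0, 1}): φ is false.
  4 (successors {3}): φ is false.
  5 (successors {4, 5, 6}): φ is false.
  6 (successors {0, 7}): φ is false.
  7 (successors {0, 2, 6}): φ is false.
For instance, at 7:
  At 7: □(q ∧ p) requires q ∧ p at every successor {0, 2, 6}.
    q ∧ p fails at 2, so □(q ∧ p) is false at 7.
Satisfying worlds: none.

none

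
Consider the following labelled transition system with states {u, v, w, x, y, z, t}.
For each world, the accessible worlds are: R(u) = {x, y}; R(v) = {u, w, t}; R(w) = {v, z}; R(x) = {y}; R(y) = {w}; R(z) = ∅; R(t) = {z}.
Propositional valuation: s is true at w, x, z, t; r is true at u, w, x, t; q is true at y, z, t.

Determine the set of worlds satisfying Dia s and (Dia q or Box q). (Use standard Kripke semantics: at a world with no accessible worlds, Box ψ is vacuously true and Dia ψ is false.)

Recall that Box ψ holds at a world iff ψ holds at every accessible world, and Dia ψ holds iff ψ holds at some accessible world.
Let φ = Dia s and (Dia q or Box q). Evaluate φ at each world:
  u (successors {x, y}): φ is true.
  v (successors {u, w, t}): φ is true.
  w (successors {v, z}): φ is true.
  x (successors {y}): φ is false.
  y (successors {w}): φ is false.
  z (successors ∅): φ is false.
  t (successors {z}): φ is true.
For instance, at w:
  At w: Dia s is true, Dia q or Box q is true, so Dia s and (Dia q or Box q) is true.
    At w: Dia s requires s at some successor in {v, z}.
      s holds at z, so Dia s is true at w.
    At w: Dia q is true, Box q is false, so Dia q or Box q is true.
      At w: Dia q requires q at some successor in {v, z}.
        q holds at z, so Dia q is true at w.
      At w: Box q requires q at every successor {v, z}.
        q fails at v, so Box q is false at w.
Satisfying worlds: {u, v, w, t}

u, v, w, t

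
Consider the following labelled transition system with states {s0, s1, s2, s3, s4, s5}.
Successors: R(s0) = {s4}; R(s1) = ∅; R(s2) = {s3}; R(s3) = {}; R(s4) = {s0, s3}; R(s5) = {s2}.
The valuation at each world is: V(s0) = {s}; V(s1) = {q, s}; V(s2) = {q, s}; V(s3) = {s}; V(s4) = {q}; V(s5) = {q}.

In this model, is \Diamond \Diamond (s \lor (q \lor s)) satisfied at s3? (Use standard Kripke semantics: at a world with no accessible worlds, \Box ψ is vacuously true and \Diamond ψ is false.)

At s3: no accessible worlds, so \Diamond \Diamond (s \lor (q \lor s)) is false.

No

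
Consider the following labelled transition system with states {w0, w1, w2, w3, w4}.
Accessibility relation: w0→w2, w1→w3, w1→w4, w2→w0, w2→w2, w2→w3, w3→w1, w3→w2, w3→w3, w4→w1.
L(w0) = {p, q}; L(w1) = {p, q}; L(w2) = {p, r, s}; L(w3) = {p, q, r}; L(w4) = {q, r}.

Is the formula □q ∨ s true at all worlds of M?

No

Let φ = □q ∨ s. Evaluate φ at each world:
  w0 (successors {w2}): φ is false.
  w1 (successors {w3, w4}): φ is true.
  w2 (successors {w0, w2, w3}): φ is true.
  w3 (successors {w1, w2, w3}): φ is false.
  w4 (successors {w1}): φ is true.
Detail at w0 (counterexample):
  At w0: □q is false, s is false, so □q ∨ s is false.
    At w0: □q requires q at every successor {w2}.
      q fails at w2, so □q is false at w0.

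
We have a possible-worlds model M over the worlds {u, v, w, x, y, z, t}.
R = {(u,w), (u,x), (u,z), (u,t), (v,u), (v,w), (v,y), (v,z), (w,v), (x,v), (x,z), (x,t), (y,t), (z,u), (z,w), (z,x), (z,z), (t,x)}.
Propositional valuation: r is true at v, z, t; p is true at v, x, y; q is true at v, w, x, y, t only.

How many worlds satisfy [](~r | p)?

2

Let φ = [](~r | p). Evaluate φ at each world:
  u (successors {w, x, z, t}): φ is false.
  v (successors {u, w, y, z}): φ is false.
  w (successors {v}): φ is true.
  x (successors {v, z, t}): φ is false.
  y (successors {t}): φ is false.
  z (successors {u, w, x, z}): φ is false.
  t (successors {x}): φ is true.
For instance, at w:
  At w: [](~r | p) requires ~r | p at every successor {v}.
    At v: ~r | p is true.
  So [](~r | p) is true at w.
Satisfying worlds: {w, t}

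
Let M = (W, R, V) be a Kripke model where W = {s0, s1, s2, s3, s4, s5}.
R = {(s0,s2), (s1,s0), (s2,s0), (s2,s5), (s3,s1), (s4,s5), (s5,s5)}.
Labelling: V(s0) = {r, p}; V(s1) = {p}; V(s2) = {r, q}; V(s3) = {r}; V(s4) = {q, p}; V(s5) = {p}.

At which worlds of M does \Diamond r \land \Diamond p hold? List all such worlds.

s1, s2

Recall that \Diamond ψ holds at a world iff ψ holds at some accessible world.
Let φ = \Diamond r \land \Diamond p. Evaluate φ at each world:
  s0 (successors {s2}): φ is false.
  s1 (successors {s0}): φ is true.
  s2 (successors {s0, s5}): φ is true.
  s3 (successors {s1}): φ is false.
  s4 (successors {s5}): φ is false.
  s5 (successors {s5}): φ is false.
For instance, at s4:
  At s4: \Diamond r is false, \Diamond p is true, so \Diamond r \land \Diamond p is false.
    At s4: \Diamond r requires r at some successor in {s5}.
      At s5: r is false.
    So \Diamond r is false at s4.
    At s4: \Diamond p requires p at some successor in {s5}.
      p holds at s5, so \Diamond p is true at s4.
Satisfying worlds: {s1, s2}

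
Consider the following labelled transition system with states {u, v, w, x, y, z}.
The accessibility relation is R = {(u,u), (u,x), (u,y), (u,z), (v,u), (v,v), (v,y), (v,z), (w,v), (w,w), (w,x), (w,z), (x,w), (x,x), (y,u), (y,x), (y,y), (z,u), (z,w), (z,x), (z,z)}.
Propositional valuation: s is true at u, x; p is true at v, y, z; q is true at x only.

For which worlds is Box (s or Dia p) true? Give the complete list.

Let φ = Box (s or Dia p). Evaluate φ at each world:
  u (successors {u, x, y, z}): φ is true.
  v (successors {u, v, y, z}): φ is true.
  w (successors {v, w, x, z}): φ is true.
  x (successors {w, x}): φ is true.
  y (successors {u, x, y}): φ is true.
  z (successors {u, w, x, z}): φ is true.
For instance, at v:
  At v: Box (s or Dia p) requires s or Dia p at every successor {u, v, y, z}.
    At u: s or Dia p is true.
    At v: s or Dia p is true.
    At y: s or Dia p is true.
    At z: s or Dia p is true.
  So Box (s or Dia p) is true at v.
Satisfying worlds: {u, v, w, x, y, z}

u, v, w, x, y, z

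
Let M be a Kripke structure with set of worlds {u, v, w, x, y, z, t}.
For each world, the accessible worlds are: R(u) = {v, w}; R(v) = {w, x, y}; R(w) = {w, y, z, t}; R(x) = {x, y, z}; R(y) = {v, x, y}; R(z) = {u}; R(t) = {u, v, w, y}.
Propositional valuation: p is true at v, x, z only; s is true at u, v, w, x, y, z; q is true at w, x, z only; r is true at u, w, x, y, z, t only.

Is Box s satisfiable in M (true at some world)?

Yes

Let φ = Box s. Evaluate φ at each world:
  u (successors {v, w}): φ is true.
  v (successors {w, x, y}): φ is true.
  w (successors {w, y, z, t}): φ is false.
  x (successors {x, y, z}): φ is true.
  y (successors {v, x, y}): φ is true.
  z (successors {u}): φ is true.
  t (successors {u, v, w, y}): φ is true.
Detail at u (witness):
  At u: Box s requires s at every successor {v, w}.
    At v: s is true.
    At w: s is true.
  So Box s is true at u.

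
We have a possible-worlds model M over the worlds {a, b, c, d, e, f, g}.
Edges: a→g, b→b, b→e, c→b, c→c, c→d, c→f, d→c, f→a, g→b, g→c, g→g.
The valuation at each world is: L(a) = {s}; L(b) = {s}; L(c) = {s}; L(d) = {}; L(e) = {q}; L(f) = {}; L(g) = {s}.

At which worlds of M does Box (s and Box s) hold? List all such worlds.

a, e, f

Let φ = Box (s and Box s). Evaluate φ at each world:
  a (successors {g}): φ is true.
  b (successors {b, e}): φ is false.
  c (successors {b, c, d, f}): φ is false.
  d (successors {c}): φ is false.
  e (successors ∅): φ is true.
  f (successors {a}): φ is true.
  g (successors {b, c, g}): φ is false.
For instance, at f:
  At f: Box (s and Box s) requires s and Box s at every successor {a}.
      At a: s is true, Box s is true, so s and Box s is true.
  So Box (s and Box s) is true at f.
Satisfying worlds: {a, e, f}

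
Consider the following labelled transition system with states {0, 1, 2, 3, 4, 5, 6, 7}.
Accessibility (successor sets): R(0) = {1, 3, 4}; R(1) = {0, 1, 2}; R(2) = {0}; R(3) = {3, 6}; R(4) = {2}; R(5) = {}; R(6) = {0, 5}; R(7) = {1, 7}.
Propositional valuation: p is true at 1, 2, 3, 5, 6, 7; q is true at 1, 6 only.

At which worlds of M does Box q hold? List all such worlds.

Let φ = Box q. Evaluate φ at each world:
  0 (successors {1, 3, 4}): φ is false.
  1 (successors {0, 1, 2}): φ is false.
  2 (successors {0}): φ is false.
  3 (successors {3, 6}): φ is false.
  4 (successors {2}): φ is false.
  5 (successors ∅): φ is true.
  6 (successors {0, 5}): φ is false.
  7 (successors {1, 7}): φ is false.
For instance, at 6:
  At 6: Box q requires q at every successor {0, 5}.
    q fails at 0, so Box q is false at 6.
Satisfying worlds: {5}

5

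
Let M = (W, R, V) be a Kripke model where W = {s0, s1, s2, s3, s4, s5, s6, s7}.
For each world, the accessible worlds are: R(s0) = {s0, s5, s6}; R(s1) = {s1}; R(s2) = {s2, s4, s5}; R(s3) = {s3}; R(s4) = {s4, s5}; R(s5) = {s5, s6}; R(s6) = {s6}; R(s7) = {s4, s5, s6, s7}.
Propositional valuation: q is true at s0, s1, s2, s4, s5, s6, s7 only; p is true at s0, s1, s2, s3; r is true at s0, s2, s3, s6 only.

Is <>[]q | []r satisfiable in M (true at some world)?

Let φ = <>[]q | []r. Evaluate φ at each world:
  s0 (successors {s0, s5, s6}): φ is true.
  s1 (successors {s1}): φ is true.
  s2 (successors {s2, s4, s5}): φ is true.
  s3 (successors {s3}): φ is true.
  s4 (successors {s4, s5}): φ is true.
  s5 (successors {s5, s6}): φ is true.
  s6 (successors {s6}): φ is true.
  s7 (successors {s4, s5, s6, s7}): φ is true.
Detail at s0 (witness):
  At s0: <>[]q is true, []r is false, so <>[]q | []r is true.
    At s0: <>[]q requires []q at some successor in {s0, s5, s6}.
      []q holds at s0, so <>[]q is true at s0.
    At s0: []r requires r at every successor {s0, s5, s6}.
      r fails at s5, so []r is false at s0.

Yes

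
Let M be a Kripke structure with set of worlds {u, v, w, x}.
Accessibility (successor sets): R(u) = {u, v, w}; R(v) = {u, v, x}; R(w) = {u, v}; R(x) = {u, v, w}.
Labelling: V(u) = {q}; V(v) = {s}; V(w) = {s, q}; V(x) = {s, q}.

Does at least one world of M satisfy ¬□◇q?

Let φ = ¬□◇q. Evaluate φ at each world:
  u (successors {u, v, w}): φ is false.
  v (successors {u, v, x}): φ is false.
  w (successors {u, v}): φ is false.
  x (successors {u, v, w}): φ is false.
For instance, at x:
  At x: □◇q is true, so ¬□◇q is false.
    At x: □◇q requires ◇q at every successor {u, v, w}.
      At u: ◇q is true.
      At v: ◇q is true.
      At w: ◇q is true.
    So □◇q is true at x.

No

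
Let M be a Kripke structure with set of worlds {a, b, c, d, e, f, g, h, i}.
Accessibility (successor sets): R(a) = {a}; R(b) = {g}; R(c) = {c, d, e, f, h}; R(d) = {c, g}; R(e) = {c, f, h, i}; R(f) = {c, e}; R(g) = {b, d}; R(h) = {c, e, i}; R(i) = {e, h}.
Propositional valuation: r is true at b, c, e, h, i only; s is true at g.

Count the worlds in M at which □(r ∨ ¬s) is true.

7

Let φ = □(r ∨ ¬s). Evaluate φ at each world:
  a (successors {a}): φ is true.
  b (successors {g}): φ is false.
  c (successors {c, d, e, f, h}): φ is true.
  d (successors {c, g}): φ is false.
  e (successors {c, f, h, i}): φ is true.
  f (successors {c, e}): φ is true.
  g (successors {b, d}): φ is true.
  h (successors {c, e, i}): φ is true.
  i (successors {e, h}): φ is true.
For instance, at g:
  At g: □(r ∨ ¬s) requires r ∨ ¬s at every successor {b, d}.
    At b: r ∨ ¬s is true.
    At d: r ∨ ¬s is true.
  So □(r ∨ ¬s) is true at g.
Satisfying worlds: {a, c, e, f, g, h, i}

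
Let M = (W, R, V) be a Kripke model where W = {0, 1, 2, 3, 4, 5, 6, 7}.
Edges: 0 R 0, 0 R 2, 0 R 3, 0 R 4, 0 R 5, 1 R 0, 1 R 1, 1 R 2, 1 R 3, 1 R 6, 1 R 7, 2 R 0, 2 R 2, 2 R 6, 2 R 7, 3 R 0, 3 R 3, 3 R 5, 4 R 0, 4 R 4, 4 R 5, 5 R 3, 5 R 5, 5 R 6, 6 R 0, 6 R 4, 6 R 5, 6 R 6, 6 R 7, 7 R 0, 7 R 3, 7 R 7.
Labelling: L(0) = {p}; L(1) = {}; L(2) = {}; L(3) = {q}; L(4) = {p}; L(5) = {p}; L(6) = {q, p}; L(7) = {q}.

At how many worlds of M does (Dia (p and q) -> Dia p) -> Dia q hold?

Let φ = (Dia (p and q) -> Dia p) -> Dia q. Evaluate φ at each world:
  0 (successors {0, 2, 3, 4, 5}): φ is true.
  1 (successors {0, 1, 2, 3, 6, 7}): φ is true.
  2 (successors {0, 2, 6, 7}): φ is true.
  3 (successors {0, 3, 5}): φ is true.
  4 (successors {0, 4, 5}): φ is false.
  5 (successors {3, 5, 6}): φ is true.
  6 (successors {0, 4, 5, 6, 7}): φ is true.
  7 (successors {0, 3, 7}): φ is true.
For instance, at 7:
  At 7: Dia (p and q) -> Dia p is true, Dia q is true, so (Dia (p and q) -> Dia p) -> Dia q is true.
    At 7: Dia (p and q) is false, Dia p is true, so Dia (p and q) -> Dia p is true.
      At 7: Dia (p and q) requires p and q at some successor in {0, 3, 7}.
        At 0: p and q is false.
        At 3: p and q is false.
        At 7: p and q is false.
      So Dia (p and q) is false at 7.
      At 7: Dia p requires p at some successor in {0, 3, 7}.
        p holds at 0, so Dia p is true at 7.
    At 7: Dia q requires q at some successor in {0, 3, 7}.
      q holds at 3, so Dia q is true at 7.
Satisfying worlds: {0, 1, 2, 3, 5, 6, 7}

7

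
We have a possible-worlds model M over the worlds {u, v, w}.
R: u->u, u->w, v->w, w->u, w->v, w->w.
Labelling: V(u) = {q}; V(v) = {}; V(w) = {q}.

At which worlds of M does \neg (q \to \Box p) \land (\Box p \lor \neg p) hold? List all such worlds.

u, w

Recall that \Box ψ holds at a world iff ψ holds at every accessible world, and \Diamond ψ holds iff ψ holds at some accessible world.
Let φ = \neg (q \to \Box p) \land (\Box p \lor \neg p). Evaluate φ at each world:
  u (successors {u, w}): φ is true.
  v (successors {w}): φ is false.
  w (successors {u, v, w}): φ is true.
For instance, at w:
  At w: \neg (q \to \Box p) is true, \Box p \lor \neg p is true, so \neg (q \to \Box p) \land (\Box p \lor \neg p) is true.
    At w: q \to \Box p is false, so \neg (q \to \Box p) is true.
      At w: q is true, \Box p is false, so q \to \Box p is false.
    At w: \Box p is false, \neg p is true, so \Box p \lor \neg p is true.
      At w: \Box p requires p at every successor {u, v, w}.
        p fails at u, so \Box p is false at w.
Satisfying worlds: {u, w}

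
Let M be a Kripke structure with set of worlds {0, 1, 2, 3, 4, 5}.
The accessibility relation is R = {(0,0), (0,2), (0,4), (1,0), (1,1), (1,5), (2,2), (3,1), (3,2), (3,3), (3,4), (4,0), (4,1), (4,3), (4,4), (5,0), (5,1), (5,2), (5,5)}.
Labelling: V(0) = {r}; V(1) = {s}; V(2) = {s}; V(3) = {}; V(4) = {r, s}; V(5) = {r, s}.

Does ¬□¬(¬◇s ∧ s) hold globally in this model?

No

Let φ = ¬□¬(¬◇s ∧ s). Evaluate φ at each world:
  0 (successors {0, 2, 4}): φ is false.
  1 (successors {0, 1, 5}): φ is false.
  2 (successors {2}): φ is false.
  3 (successors {1, 2, 3, 4}): φ is false.
  4 (successors {0, 1, 3, 4}): φ is false.
  5 (successors {0, 1, 2, 5}): φ is false.
Detail at 0 (counterexample):
  At 0: □¬(¬◇s ∧ s) is true, so ¬□¬(¬◇s ∧ s) is false.
    At 0: □¬(¬◇s ∧ s) requires ¬(¬◇s ∧ s) at every successor {0, 2, 4}.
      At 0: ¬(¬◇s ∧ s) is true.
      At 2: ¬(¬◇s ∧ s) is true.
      At 4: ¬(¬◇s ∧ s) is true.
    So □¬(¬◇s ∧ s) is true at 0.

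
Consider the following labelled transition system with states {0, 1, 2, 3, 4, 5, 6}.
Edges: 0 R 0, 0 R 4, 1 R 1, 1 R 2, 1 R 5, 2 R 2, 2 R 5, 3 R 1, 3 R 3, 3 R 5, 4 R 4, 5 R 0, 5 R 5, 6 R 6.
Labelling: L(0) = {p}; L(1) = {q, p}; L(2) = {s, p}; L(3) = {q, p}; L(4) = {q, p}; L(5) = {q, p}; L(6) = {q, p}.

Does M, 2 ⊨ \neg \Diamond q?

No

At 2: \Diamond q is true, so \neg \Diamond q is false.
  At 2: \Diamond q requires q at some successor in {2, 5}.
    q holds at 5, so \Diamond q is true at 2.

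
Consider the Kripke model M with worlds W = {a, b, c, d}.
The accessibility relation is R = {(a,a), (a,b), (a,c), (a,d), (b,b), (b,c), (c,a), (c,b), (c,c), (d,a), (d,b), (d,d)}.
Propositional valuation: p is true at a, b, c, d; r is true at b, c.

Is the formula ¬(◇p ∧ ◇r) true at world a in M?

No

At a: ◇p ∧ ◇r is true, so ¬(◇p ∧ ◇r) is false.
  At a: ◇p is true, ◇r is true, so ◇p ∧ ◇r is true.
    At a: ◇p requires p at some successor in {a, b, c, d}.
      p holds at a, so ◇p is true at a.
    At a: ◇r requires r at some successor in {a, b, c, d}.
      r holds at b, so ◇r is true at a.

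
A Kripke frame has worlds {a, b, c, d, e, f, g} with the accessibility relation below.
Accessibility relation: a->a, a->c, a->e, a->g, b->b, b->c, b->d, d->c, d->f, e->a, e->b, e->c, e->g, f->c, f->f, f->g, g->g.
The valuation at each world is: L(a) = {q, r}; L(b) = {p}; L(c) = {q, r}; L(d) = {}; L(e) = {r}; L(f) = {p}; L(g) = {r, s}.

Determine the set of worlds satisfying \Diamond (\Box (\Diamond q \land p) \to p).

a, b, d, e, f, g

Recall that \Box ψ holds at a world iff ψ holds at every accessible world, and \Diamond ψ holds iff ψ holds at some accessible world.
Let φ = \Diamond (\Box (\Diamond q \land p) \to p). Evaluate φ at each world:
  a (successors {a, c, e, g}): φ is true.
  b (successors {b, c, d}): φ is true.
  c (successors ∅): φ is false.
  d (successors {c, f}): φ is true.
  e (successors {a, b, c, g}): φ is true.
  f (successors {c, f, g}): φ is true.
  g (successors {g}): φ is true.
For instance, at b:
  At b: \Diamond (\Box (\Diamond q \land p) \to p) requires \Box (\Diamond q \land p) \to p at some successor in {b, c, d}.
    \Box (\Diamond q \land p) \to p holds at b, so \Diamond (\Box (\Diamond q \land p) \to p) is true at b.
      At b: \Box (\Diamond q \land p) is false, p is true, so \Box (\Diamond q \land p) \to p is true.
Satisfying worlds: {a, b, d, e, f, g}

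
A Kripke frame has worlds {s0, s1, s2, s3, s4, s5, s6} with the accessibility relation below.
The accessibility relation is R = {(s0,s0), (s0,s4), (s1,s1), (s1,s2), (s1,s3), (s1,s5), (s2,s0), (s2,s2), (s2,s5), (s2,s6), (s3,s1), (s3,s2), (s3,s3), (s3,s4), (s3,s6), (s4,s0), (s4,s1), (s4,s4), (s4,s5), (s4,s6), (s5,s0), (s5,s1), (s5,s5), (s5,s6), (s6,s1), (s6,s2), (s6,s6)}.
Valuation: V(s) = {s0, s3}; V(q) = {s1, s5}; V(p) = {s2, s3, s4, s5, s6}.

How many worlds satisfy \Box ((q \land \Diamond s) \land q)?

Let φ = \Box ((q \land \Diamond s) \land q). Evaluate φ at each world:
  s0 (successors {s0, s4}): φ is false.
  s1 (successors {s1, s2, s3, s5}): φ is false.
  s2 (successors {s0, s2, s5, s6}): φ is false.
  s3 (successors {s1, s2, s3, s4, s6}): φ is false.
  s4 (successors {s0, s1, s4, s5, s6}): φ is false.
  s5 (successors {s0, s1, s5, s6}): φ is false.
  s6 (successors {s1, s2, s6}): φ is false.
For instance, at s6:
  At s6: \Box ((q \land \Diamond s) \land q) requires (q \land \Diamond s) \land q at every successor {s1, s2, s6}.
    (q \land \Diamond s) \land q fails at s2, so \Box ((q \land \Diamond s) \land q) is false at s6.
      At s2: q \land \Diamond s is false, q is false, so (q \land \Diamond s) \land q is false.
Satisfying worlds: none.

0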